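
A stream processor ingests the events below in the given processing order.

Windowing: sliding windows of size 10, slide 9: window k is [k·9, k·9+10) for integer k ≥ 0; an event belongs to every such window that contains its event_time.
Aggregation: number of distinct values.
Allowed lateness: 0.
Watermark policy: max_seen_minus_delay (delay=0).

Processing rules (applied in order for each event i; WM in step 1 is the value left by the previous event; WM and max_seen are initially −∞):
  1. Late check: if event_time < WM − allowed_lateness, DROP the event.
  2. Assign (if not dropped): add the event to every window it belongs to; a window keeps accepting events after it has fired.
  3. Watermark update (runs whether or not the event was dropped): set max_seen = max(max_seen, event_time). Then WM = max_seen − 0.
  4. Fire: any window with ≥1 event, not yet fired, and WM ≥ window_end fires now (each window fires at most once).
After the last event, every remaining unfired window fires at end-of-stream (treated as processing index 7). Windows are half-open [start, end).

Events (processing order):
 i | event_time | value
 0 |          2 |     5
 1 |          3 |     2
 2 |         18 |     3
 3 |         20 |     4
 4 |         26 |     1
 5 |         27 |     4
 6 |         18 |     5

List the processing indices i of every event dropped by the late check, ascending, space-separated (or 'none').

i=0 t=2 v=5: → [0,10); WM=2
i=1 t=3 v=2: → [0,10); WM=3
i=2 t=18 v=3: → [18,28),[9,19); WM=18; [0,10) fires=2
i=3 t=20 v=4: → [18,28); WM=20; [9,19) fires=1
i=4 t=26 v=1: → [18,28); WM=26
i=5 t=27 v=4: → [27,37),[18,28); WM=27
i=6 t=18 v=5: DROP (t<27-0); WM=27

6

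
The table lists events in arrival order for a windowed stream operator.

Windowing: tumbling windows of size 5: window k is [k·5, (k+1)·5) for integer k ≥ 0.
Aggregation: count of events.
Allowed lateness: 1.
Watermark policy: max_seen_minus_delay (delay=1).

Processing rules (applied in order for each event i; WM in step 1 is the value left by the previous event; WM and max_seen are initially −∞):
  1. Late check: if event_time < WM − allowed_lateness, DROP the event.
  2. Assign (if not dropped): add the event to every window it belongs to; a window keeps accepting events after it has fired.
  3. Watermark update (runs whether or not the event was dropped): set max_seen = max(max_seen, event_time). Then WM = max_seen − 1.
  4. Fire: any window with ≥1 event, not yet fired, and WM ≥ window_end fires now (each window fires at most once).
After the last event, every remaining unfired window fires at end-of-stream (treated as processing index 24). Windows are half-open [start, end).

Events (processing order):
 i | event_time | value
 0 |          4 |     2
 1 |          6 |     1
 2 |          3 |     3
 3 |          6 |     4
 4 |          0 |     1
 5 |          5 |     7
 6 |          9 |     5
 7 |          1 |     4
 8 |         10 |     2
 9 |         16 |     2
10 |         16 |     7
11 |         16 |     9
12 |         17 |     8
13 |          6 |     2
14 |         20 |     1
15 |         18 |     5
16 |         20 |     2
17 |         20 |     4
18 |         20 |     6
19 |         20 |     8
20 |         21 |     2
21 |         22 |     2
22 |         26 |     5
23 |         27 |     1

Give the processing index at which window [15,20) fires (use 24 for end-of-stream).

20

i=0 t=4 v=2: → [0,5); WM=3
i=1 t=6 v=1: → [5,10); WM=5; [0,5) fires=1
i=2 t=3 v=3: DROP (t<5-1); WM=5
i=3 t=6 v=4: → [5,10); WM=5
i=4 t=0 v=1: DROP (t<5-1); WM=5
i=5 t=5 v=7: → [5,10); WM=5
i=6 t=9 v=5: → [5,10); WM=8
i=7 t=1 v=4: DROP (t<8-1); WM=8
i=8 t=10 v=2: → [10,15); WM=9
i=9 t=16 v=2: → [15,20); WM=15; [5,10) fires=4 [10,15) fires=1
i=10 t=16 v=7: → [15,20); WM=15
i=11 t=16 v=9: → [15,20); WM=15
i=12 t=17 v=8: → [15,20); WM=16
i=13 t=6 v=2: DROP (t<16-1); WM=16
i=14 t=20 v=1: → [20,25); WM=19
i=15 t=18 v=5: → [15,20); WM=19
i=16 t=20 v=2: → [20,25); WM=19
i=17 t=20 v=4: → [20,25); WM=19
i=18 t=20 v=6: → [20,25); WM=19
i=19 t=20 v=8: → [20,25); WM=19
i=20 t=21 v=2: → [20,25); WM=20; [15,20) fires=5
i=21 t=22 v=2: → [20,25); WM=21
i=22 t=26 v=5: → [25,30); WM=25; [20,25) fires=7
i=23 t=27 v=1: → [25,30); WM=26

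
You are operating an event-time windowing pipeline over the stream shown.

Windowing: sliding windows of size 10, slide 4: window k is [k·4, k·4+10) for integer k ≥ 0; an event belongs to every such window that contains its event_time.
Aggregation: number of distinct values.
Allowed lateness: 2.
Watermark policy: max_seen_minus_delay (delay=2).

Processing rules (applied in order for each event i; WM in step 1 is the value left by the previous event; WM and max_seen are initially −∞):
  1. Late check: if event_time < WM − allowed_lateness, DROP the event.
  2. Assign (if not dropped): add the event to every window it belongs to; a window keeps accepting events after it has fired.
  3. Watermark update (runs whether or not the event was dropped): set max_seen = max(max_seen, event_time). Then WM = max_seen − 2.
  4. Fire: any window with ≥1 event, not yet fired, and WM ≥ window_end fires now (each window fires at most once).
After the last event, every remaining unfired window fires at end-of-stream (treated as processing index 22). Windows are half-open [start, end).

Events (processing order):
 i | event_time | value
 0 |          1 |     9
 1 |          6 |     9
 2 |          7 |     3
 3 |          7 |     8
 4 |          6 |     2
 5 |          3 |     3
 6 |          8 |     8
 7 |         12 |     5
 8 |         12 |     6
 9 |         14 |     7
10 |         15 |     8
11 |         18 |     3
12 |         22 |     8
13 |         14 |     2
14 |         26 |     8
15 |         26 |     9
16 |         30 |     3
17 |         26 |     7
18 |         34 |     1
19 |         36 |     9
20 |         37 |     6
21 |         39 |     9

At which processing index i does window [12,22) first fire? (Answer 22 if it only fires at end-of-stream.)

14

i=0 t=1 v=9: → [0,10); WM=-1
i=1 t=6 v=9: → [4,14),[0,10); WM=4
i=2 t=7 v=3: → [4,14),[0,10); WM=5
i=3 t=7 v=8: → [4,14),[0,10); WM=5
i=4 t=6 v=2: → [4,14),[0,10); WM=5
i=5 t=3 v=3: → [0,10); WM=5
i=6 t=8 v=8: → [8,18),[4,14),[0,10); WM=6
i=7 t=12 v=5: → [12,22),[8,18),[4,14); WM=10; [0,10) fires=4
i=8 t=12 v=6: → [12,22),[8,18),[4,14); WM=10
i=9 t=14 v=7: → [12,22),[8,18); WM=12
i=10 t=15 v=8: → [12,22),[8,18); WM=13
i=11 t=18 v=3: → [16,26),[12,22); WM=16; [4,14) fires=6
i=12 t=22 v=8: → [20,30),[16,26); WM=20; [8,18) fires=4
i=13 t=14 v=2: DROP (t<20-2); WM=20
i=14 t=26 v=8: → [24,34),[20,30); WM=24; [12,22) fires=5
i=15 t=26 v=9: → [24,34),[20,30); WM=24
i=16 t=30 v=3: → [28,38),[24,34); WM=28; [16,26) fires=2
i=17 t=26 v=7: → [24,34),[20,30); WM=28
i=18 t=34 v=1: → [32,42),[28,38); WM=32; [20,30) fires=3
i=19 t=36 v=9: → [36,46),[32,42),[28,38); WM=34; [24,34) fires=4
i=20 t=37 v=6: → [36,46),[32,42),[28,38); WM=35
i=21 t=39 v=9: → [36,46),[32,42); WM=37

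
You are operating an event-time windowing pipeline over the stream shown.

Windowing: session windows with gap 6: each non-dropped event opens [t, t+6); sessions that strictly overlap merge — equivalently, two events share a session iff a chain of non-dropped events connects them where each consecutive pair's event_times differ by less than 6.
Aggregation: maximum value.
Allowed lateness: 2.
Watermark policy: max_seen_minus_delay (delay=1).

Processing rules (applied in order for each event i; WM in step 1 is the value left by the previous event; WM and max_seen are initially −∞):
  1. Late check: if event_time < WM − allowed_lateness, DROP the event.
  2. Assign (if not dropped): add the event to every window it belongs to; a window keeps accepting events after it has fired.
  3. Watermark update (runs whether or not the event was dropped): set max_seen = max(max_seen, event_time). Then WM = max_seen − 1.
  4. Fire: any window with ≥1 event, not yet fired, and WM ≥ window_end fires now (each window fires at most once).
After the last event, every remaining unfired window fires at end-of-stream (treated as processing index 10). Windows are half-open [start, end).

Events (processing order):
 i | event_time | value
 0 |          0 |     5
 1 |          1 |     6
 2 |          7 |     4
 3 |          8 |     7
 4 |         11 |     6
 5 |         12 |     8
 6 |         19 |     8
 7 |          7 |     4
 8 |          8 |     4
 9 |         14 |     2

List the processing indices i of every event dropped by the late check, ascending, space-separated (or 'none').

7 8 9

i=0 t=0 v=5: → [0,6); WM=-1
i=1 t=1 v=6: → [0,7); WM=0
i=2 t=7 v=4: → [7,13); WM=6
i=3 t=8 v=7: → [7,14); WM=7
i=4 t=11 v=6: → [7,17); WM=10
i=5 t=12 v=8: → [7,18); WM=11
i=6 t=19 v=8: → [19,25); WM=18
i=7 t=7 v=4: DROP (t<18-2); WM=18
i=8 t=8 v=4: DROP (t<18-2); WM=18
i=9 t=14 v=2: DROP (t<18-2); WM=18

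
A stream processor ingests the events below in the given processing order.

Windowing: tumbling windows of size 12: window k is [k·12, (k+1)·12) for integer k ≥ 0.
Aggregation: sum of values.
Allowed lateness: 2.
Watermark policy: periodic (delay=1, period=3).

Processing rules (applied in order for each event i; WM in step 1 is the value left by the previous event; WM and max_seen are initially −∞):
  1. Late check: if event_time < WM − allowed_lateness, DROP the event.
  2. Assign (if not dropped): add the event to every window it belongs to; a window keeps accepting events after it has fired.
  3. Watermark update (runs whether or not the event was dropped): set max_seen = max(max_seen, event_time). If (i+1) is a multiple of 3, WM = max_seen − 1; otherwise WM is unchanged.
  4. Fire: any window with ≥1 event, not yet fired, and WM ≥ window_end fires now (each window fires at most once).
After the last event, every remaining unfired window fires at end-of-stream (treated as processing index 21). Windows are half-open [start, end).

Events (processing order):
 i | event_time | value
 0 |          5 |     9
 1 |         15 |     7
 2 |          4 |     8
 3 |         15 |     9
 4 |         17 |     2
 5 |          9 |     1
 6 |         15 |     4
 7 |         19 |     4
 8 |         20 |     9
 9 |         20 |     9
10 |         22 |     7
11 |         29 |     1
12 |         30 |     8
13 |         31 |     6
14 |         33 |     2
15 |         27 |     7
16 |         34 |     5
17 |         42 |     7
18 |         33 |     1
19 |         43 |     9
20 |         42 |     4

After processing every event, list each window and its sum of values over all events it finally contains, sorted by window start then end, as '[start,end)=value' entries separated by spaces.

i=0 t=5 v=9: → [0,12); WM=−∞
i=1 t=15 v=7: → [12,24); WM=−∞
i=2 t=4 v=8: → [0,12); WM=14; [0,12) fires=17
i=3 t=15 v=9: → [12,24); WM=14
i=4 t=17 v=2: → [12,24); WM=14
i=5 t=9 v=1: DROP (t<14-2); WM=16
i=6 t=15 v=4: → [12,24); WM=16
i=7 t=19 v=4: → [12,24); WM=16
i=8 t=20 v=9: → [12,24); WM=19
i=9 t=20 v=9: → [12,24); WM=19
i=10 t=22 v=7: → [12,24); WM=19
i=11 t=29 v=1: → [24,36); WM=28; [12,24) fires=51
i=12 t=30 v=8: → [24,36); WM=28
i=13 t=31 v=6: → [24,36); WM=28
i=14 t=33 v=2: → [24,36); WM=32
i=15 t=27 v=7: DROP (t<32-2); WM=32
i=16 t=34 v=5: → [24,36); WM=32
i=17 t=42 v=7: → [36,48); WM=41; [24,36) fires=22
i=18 t=33 v=1: DROP (t<41-2); WM=41
i=19 t=43 v=9: → [36,48); WM=41
i=20 t=42 v=4: → [36,48); WM=42

[0,12)=17 [12,24)=51 [24,36)=22 [36,48)=20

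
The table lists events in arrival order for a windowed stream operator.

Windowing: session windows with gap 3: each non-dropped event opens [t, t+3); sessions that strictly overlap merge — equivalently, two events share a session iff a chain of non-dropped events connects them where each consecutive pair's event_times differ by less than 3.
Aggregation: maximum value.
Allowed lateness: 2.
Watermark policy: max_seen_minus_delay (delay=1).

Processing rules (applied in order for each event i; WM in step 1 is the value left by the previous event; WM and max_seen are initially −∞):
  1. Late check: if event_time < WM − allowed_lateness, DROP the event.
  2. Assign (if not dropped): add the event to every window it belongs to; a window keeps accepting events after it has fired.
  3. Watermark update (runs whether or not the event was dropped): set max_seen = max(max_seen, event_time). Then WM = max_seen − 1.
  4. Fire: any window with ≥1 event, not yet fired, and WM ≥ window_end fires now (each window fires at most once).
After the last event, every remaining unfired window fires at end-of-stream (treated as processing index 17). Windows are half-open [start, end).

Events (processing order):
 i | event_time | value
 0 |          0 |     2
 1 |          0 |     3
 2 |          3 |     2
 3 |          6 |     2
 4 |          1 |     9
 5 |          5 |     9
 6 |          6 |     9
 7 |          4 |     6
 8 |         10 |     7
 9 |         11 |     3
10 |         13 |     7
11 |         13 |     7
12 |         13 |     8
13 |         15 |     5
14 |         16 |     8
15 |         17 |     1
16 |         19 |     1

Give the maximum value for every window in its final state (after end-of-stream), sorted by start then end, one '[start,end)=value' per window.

i=0 t=0 v=2: → [0,3); WM=-1
i=1 t=0 v=3: → [0,3); WM=-1
i=2 t=3 v=2: → [3,6); WM=2
i=3 t=6 v=2: → [6,9); WM=5
i=4 t=1 v=9: DROP (t<5-2); WM=5
i=5 t=5 v=9: → [3,9); WM=5
i=6 t=6 v=9: → [3,9); WM=5
i=7 t=4 v=6: → [3,9); WM=5
i=8 t=10 v=7: → [10,13); WM=9
i=9 t=11 v=3: → [10,14); WM=10
i=10 t=13 v=7: → [10,16); WM=12
i=11 t=13 v=7: → [10,16); WM=12
i=12 t=13 v=8: → [10,16); WM=12
i=13 t=15 v=5: → [10,18); WM=14
i=14 t=16 v=8: → [10,19); WM=15
i=15 t=17 v=1: → [10,20); WM=16
i=16 t=19 v=1: → [10,22); WM=18

[0,3)=3 [3,9)=9 [10,22)=8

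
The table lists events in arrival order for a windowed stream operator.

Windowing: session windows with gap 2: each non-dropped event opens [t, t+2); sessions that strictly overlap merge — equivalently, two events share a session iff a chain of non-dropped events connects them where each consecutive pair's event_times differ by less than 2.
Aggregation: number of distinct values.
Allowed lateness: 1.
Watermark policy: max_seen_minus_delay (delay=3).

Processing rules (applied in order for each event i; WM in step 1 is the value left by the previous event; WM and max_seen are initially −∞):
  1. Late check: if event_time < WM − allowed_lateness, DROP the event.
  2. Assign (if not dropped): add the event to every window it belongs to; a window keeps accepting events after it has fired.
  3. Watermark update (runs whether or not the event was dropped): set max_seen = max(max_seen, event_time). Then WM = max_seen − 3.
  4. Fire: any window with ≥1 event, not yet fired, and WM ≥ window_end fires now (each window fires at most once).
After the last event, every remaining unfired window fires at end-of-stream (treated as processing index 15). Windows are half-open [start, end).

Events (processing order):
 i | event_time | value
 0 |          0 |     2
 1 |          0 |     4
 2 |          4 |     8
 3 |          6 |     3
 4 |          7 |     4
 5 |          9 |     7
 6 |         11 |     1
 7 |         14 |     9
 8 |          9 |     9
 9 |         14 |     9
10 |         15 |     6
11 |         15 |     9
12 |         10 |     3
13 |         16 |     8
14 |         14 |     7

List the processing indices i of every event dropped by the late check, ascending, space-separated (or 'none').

8 12

i=0 t=0 v=2: → [0,2); WM=-3
i=1 t=0 v=4: → [0,2); WM=-3
i=2 t=4 v=8: → [4,6); WM=1
i=3 t=6 v=3: → [6,8); WM=3
i=4 t=7 v=4: → [6,9); WM=4
i=5 t=9 v=7: → [9,11); WM=6
i=6 t=11 v=1: → [11,13); WM=8
i=7 t=14 v=9: → [14,16); WM=11
i=8 t=9 v=9: DROP (t<11-1); WM=11
i=9 t=14 v=9: → [14,16); WM=11
i=10 t=15 v=6: → [14,17); WM=12
i=11 t=15 v=9: → [14,17); WM=12
i=12 t=10 v=3: DROP (t<12-1); WM=12
i=13 t=16 v=8: → [14,18); WM=13
i=14 t=14 v=7: → [14,18); WM=13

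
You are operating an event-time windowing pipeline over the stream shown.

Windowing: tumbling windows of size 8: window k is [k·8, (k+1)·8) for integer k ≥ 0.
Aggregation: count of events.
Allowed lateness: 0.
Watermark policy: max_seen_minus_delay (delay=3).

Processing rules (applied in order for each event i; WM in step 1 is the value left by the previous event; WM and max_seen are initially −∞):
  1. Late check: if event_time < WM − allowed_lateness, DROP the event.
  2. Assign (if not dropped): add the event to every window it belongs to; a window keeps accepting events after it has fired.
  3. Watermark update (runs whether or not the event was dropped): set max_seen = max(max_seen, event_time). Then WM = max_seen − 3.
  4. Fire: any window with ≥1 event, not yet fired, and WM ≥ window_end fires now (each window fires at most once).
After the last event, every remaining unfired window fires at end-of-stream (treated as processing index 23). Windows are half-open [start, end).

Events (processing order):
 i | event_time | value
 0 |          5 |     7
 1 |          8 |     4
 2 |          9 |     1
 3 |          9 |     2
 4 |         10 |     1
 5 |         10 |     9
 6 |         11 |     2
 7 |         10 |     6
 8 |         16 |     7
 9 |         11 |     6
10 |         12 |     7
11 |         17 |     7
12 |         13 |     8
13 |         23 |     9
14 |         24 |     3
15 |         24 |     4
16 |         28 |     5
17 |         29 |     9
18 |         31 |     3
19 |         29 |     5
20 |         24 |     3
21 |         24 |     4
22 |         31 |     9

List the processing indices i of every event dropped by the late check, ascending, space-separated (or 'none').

i=0 t=5 v=7: → [0,8); WM=2
i=1 t=8 v=4: → [8,16); WM=5
i=2 t=9 v=1: → [8,16); WM=6
i=3 t=9 v=2: → [8,16); WM=6
i=4 t=10 v=1: → [8,16); WM=7
i=5 t=10 v=9: → [8,16); WM=7
i=6 t=11 v=2: → [8,16); WM=8; [0,8) fires=1
i=7 t=10 v=6: → [8,16); WM=8
i=8 t=16 v=7: → [16,24); WM=13
i=9 t=11 v=6: DROP (t<13-0); WM=13
i=10 t=12 v=7: DROP (t<13-0); WM=13
i=11 t=17 v=7: → [16,24); WM=14
i=12 t=13 v=8: DROP (t<14-0); WM=14
i=13 t=23 v=9: → [16,24); WM=20; [8,16) fires=7
i=14 t=24 v=3: → [24,32); WM=21
i=15 t=24 v=4: → [24,32); WM=21
i=16 t=28 v=5: → [24,32); WM=25; [16,24) fires=3
i=17 t=29 v=9: → [24,32); WM=26
i=18 t=31 v=3: → [24,32); WM=28
i=19 t=29 v=5: → [24,32); WM=28
i=20 t=24 v=3: DROP (t<28-0); WM=28
i=21 t=24 v=4: DROP (t<28-0); WM=28
i=22 t=31 v=9: → [24,32); WM=28

9 10 12 20 21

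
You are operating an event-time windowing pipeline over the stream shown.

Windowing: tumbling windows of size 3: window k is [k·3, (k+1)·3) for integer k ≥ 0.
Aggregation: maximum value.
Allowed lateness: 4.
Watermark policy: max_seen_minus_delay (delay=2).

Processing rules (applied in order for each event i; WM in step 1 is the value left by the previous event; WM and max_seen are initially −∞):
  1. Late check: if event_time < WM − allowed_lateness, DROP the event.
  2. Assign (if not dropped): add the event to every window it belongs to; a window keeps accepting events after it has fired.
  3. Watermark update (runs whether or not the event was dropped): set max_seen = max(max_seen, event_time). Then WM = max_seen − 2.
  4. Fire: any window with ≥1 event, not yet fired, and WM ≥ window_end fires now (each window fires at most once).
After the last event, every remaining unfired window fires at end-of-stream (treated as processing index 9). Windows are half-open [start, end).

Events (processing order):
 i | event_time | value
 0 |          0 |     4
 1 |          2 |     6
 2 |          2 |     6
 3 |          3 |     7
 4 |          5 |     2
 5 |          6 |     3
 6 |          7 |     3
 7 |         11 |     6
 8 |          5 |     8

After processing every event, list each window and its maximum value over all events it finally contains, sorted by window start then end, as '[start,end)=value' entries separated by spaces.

[0,3)=6 [3,6)=8 [6,9)=3 [9,12)=6

i=0 t=0 v=4: → [0,3); WM=-2
i=1 t=2 v=6: → [0,3); WM=0
i=2 t=2 v=6: → [0,3); WM=0
i=3 t=3 v=7: → [3,6); WM=1
i=4 t=5 v=2: → [3,6); WM=3; [0,3) fires=6
i=5 t=6 v=3: → [6,9); WM=4
i=6 t=7 v=3: → [6,9); WM=5
i=7 t=11 v=6: → [9,12); WM=9; [3,6) fires=7 [6,9) fires=3
i=8 t=5 v=8: → [3,6); WM=9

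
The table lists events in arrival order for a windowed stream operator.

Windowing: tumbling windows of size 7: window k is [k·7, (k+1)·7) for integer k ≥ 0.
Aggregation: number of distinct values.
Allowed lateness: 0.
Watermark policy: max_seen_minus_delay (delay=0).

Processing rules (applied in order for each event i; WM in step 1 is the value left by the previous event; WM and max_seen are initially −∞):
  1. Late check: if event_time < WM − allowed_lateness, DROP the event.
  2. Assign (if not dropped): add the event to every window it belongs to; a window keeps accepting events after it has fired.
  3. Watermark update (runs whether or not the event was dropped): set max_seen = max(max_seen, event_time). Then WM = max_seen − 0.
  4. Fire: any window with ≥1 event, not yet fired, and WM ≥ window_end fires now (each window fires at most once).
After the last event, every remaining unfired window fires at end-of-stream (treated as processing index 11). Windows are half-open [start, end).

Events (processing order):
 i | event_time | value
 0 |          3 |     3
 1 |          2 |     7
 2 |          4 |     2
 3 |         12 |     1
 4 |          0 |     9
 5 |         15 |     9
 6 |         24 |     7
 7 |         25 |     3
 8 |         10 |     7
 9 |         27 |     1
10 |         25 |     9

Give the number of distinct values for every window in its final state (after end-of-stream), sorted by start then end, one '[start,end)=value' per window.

[0,7)=2 [7,14)=1 [14,21)=1 [21,28)=3

i=0 t=3 v=3: → [0,7); WM=3
i=1 t=2 v=7: DROP (t<3-0); WM=3
i=2 t=4 v=2: → [0,7); WM=4
i=3 t=12 v=1: → [7,14); WM=12; [0,7) fires=2
i=4 t=0 v=9: DROP (t<12-0); WM=12
i=5 t=15 v=9: → [14,21); WM=15; [7,14) fires=1
i=6 t=24 v=7: → [21,28); WM=24; [14,21) fires=1
i=7 t=25 v=3: → [21,28); WM=25
i=8 t=10 v=7: DROP (t<25-0); WM=25
i=9 t=27 v=1: → [21,28); WM=27
i=10 t=25 v=9: DROP (t<27-0); WM=27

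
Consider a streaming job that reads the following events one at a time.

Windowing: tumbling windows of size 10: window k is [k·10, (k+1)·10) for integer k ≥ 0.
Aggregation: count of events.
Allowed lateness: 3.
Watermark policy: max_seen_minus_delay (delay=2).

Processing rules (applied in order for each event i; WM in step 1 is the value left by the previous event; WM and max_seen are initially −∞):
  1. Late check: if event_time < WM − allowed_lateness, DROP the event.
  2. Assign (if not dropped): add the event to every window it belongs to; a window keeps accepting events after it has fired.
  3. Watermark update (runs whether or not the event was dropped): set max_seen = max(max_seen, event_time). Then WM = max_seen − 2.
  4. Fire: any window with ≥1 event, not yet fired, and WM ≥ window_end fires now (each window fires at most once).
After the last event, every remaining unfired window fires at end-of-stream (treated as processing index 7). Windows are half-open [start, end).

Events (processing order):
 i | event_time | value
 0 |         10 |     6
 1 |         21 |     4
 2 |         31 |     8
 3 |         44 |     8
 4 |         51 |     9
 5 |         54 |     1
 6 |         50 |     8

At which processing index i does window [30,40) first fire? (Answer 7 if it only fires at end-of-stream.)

i=0 t=10 v=6: → [10,20); WM=8
i=1 t=21 v=4: → [20,30); WM=19
i=2 t=31 v=8: → [30,40); WM=29; [10,20) fires=1
i=3 t=44 v=8: → [40,50); WM=42; [20,30) fires=1 [30,40) fires=1
i=4 t=51 v=9: → [50,60); WM=49
i=5 t=54 v=1: → [50,60); WM=52; [40,50) fires=1
i=6 t=50 v=8: → [50,60); WM=52

3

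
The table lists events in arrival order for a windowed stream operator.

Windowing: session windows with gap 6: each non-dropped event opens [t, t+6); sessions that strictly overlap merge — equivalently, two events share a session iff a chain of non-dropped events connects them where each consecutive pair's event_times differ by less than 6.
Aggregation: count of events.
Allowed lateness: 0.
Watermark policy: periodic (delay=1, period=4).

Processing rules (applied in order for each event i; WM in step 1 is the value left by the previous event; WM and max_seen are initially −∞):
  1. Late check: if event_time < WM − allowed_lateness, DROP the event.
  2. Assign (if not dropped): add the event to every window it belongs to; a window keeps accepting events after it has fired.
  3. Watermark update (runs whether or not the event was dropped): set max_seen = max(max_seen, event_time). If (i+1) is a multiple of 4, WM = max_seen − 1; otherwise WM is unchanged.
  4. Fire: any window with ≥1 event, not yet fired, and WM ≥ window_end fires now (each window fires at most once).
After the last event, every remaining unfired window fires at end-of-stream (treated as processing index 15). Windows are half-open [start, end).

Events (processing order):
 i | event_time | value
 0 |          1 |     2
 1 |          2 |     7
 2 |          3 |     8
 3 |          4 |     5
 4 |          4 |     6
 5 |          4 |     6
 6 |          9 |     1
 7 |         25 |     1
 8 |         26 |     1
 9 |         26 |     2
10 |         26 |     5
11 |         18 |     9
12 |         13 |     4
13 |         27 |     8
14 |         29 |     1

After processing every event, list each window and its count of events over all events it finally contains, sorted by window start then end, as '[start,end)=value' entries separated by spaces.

i=0 t=1 v=2: → [1,7); WM=−∞
i=1 t=2 v=7: → [1,8); WM=−∞
i=2 t=3 v=8: → [1,9); WM=−∞
i=3 t=4 v=5: → [1,10); WM=3
i=4 t=4 v=6: → [1,10); WM=3
i=5 t=4 v=6: → [1,10); WM=3
i=6 t=9 v=1: → [1,15); WM=3
i=7 t=25 v=1: → [25,31); WM=24
i=8 t=26 v=1: → [25,32); WM=24
i=9 t=26 v=2: → [25,32); WM=24
i=10 t=26 v=5: → [25,32); WM=24
i=11 t=18 v=9: DROP (t<24-0); WM=25
i=12 t=13 v=4: DROP (t<25-0); WM=25
i=13 t=27 v=8: → [25,33); WM=25
i=14 t=29 v=1: → [25,35); WM=25

[1,15)=7 [25,35)=6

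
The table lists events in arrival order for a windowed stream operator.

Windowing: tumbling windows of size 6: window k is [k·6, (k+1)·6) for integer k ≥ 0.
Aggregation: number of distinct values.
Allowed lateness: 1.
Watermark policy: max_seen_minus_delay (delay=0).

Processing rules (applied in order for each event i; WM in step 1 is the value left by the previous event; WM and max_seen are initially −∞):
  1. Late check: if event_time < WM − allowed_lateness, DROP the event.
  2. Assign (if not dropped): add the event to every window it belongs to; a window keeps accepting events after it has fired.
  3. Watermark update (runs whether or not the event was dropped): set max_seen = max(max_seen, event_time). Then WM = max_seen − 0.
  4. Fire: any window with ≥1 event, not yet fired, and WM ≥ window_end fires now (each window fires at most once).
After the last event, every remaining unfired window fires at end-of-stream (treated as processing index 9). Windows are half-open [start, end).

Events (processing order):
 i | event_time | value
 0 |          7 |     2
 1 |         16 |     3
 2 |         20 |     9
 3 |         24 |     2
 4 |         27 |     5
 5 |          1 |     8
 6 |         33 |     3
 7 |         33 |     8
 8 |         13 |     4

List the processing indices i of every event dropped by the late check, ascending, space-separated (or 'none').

5 8

i=0 t=7 v=2: → [6,12); WM=7
i=1 t=16 v=3: → [12,18); WM=16; [6,12) fires=1
i=2 t=20 v=9: → [18,24); WM=20; [12,18) fires=1
i=3 t=24 v=2: → [24,30); WM=24; [18,24) fires=1
i=4 t=27 v=5: → [24,30); WM=27
i=5 t=1 v=8: DROP (t<27-1); WM=27
i=6 t=33 v=3: → [30,36); WM=33; [24,30) fires=2
i=7 t=33 v=8: → [30,36); WM=33
i=8 t=13 v=4: DROP (t<33-1); WM=33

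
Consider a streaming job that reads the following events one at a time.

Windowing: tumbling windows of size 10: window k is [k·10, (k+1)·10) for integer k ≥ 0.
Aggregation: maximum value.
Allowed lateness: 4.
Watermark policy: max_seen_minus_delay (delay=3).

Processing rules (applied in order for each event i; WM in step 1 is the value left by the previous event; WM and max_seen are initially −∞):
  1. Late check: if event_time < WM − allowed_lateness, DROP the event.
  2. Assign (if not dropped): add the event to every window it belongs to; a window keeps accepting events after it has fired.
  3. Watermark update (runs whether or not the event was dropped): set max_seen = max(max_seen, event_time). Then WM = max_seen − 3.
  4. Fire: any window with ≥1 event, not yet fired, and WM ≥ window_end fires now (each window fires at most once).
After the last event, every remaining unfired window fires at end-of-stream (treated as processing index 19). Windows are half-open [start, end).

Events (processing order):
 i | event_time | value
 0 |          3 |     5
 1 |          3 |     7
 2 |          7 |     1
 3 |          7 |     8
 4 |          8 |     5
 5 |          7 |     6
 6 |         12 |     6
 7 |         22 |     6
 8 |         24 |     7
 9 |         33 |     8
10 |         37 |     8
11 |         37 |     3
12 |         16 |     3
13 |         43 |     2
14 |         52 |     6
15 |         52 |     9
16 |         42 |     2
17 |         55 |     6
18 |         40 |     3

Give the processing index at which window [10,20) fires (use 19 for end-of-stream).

8

i=0 t=3 v=5: → [0,10); WM=0
i=1 t=3 v=7: → [0,10); WM=0
i=2 t=7 v=1: → [0,10); WM=4
i=3 t=7 v=8: → [0,10); WM=4
i=4 t=8 v=5: → [0,10); WM=5
i=5 t=7 v=6: → [0,10); WM=5
i=6 t=12 v=6: → [10,20); WM=9
i=7 t=22 v=6: → [20,30); WM=19; [0,10) fires=8
i=8 t=24 v=7: → [20,30); WM=21; [10,20) fires=6
i=9 t=33 v=8: → [30,40); WM=30; [20,30) fires=7
i=10 t=37 v=8: → [30,40); WM=34
i=11 t=37 v=3: → [30,40); WM=34
i=12 t=16 v=3: DROP (t<34-4); WM=34
i=13 t=43 v=2: → [40,50); WM=40; [30,40) fires=8
i=14 t=52 v=6: → [50,60); WM=49
i=15 t=52 v=9: → [50,60); WM=49
i=16 t=42 v=2: DROP (t<49-4); WM=49
i=17 t=55 v=6: → [50,60); WM=52; [40,50) fires=2
i=18 t=40 v=3: DROP (t<52-4); WM=52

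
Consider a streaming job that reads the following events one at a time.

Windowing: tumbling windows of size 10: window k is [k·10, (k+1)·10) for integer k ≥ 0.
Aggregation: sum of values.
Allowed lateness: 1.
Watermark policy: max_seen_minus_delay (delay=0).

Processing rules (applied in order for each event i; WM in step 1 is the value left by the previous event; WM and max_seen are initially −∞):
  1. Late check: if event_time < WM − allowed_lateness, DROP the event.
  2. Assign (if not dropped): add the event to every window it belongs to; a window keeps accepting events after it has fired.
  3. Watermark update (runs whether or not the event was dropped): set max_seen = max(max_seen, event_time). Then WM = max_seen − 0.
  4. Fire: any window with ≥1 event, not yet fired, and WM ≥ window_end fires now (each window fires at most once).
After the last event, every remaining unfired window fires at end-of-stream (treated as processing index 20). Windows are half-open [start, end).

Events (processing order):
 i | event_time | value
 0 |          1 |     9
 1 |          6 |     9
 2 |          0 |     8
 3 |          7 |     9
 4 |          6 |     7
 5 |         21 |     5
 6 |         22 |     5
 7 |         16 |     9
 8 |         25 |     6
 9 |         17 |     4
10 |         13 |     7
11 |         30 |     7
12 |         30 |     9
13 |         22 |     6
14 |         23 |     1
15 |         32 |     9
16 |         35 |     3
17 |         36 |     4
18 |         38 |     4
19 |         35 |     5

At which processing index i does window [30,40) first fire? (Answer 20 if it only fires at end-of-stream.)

i=0 t=1 v=9: → [0,10); WM=1
i=1 t=6 v=9: → [0,10); WM=6
i=2 t=0 v=8: DROP (t<6-1); WM=6
i=3 t=7 v=9: → [0,10); WM=7
i=4 t=6 v=7: → [0,10); WM=7
i=5 t=21 v=5: → [20,30); WM=21; [0,10) fires=34
i=6 t=22 v=5: → [20,30); WM=22
i=7 t=16 v=9: DROP (t<22-1); WM=22
i=8 t=25 v=6: → [20,30); WM=25
i=9 t=17 v=4: DROP (t<25-1); WM=25
i=10 t=13 v=7: DROP (t<25-1); WM=25
i=11 t=30 v=7: → [30,40); WM=30; [20,30) fires=16
i=12 t=30 v=9: → [30,40); WM=30
i=13 t=22 v=6: DROP (t<30-1); WM=30
i=14 t=23 v=1: DROP (t<30-1); WM=30
i=15 t=32 v=9: → [30,40); WM=32
i=16 t=35 v=3: → [30,40); WM=35
i=17 t=36 v=4: → [30,40); WM=36
i=18 t=38 v=4: → [30,40); WM=38
i=19 t=35 v=5: DROP (t<38-1); WM=38

20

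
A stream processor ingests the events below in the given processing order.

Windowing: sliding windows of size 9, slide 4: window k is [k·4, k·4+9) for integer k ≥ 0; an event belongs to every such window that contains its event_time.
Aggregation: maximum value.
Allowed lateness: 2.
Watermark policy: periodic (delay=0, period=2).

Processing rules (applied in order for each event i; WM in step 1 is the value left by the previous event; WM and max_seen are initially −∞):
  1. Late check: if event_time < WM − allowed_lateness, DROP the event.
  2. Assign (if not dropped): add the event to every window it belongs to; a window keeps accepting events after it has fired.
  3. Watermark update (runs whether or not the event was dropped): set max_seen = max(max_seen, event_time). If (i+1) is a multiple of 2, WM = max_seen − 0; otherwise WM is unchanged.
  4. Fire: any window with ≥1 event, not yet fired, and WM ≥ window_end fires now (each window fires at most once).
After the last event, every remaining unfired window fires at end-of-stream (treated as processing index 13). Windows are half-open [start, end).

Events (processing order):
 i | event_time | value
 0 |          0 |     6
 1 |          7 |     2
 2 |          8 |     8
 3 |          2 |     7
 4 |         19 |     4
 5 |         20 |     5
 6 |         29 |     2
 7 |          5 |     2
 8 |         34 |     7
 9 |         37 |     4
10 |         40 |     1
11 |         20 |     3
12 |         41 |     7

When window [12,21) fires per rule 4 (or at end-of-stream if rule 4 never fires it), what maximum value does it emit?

5

i=0 t=0 v=6: → [0,9); WM=−∞
i=1 t=7 v=2: → [4,13),[0,9); WM=7
i=2 t=8 v=8: → [8,17),[4,13),[0,9); WM=7
i=3 t=2 v=7: DROP (t<7-2); WM=8
i=4 t=19 v=4: → [16,25),[12,21); WM=8
i=5 t=20 v=5: → [20,29),[16,25),[12,21); WM=20; [0,9) fires=8 [4,13) fires=8 [8,17) fires=8
i=6 t=29 v=2: → [28,37),[24,33); WM=20
i=7 t=5 v=2: DROP (t<20-2); WM=29; [12,21) fires=5 [16,25) fires=5 [20,29) fires=5
i=8 t=34 v=7: → [32,41),[28,37); WM=29
i=9 t=37 v=4: → [36,45),[32,41); WM=37; [24,33) fires=2 [28,37) fires=7
i=10 t=40 v=1: → [40,49),[36,45),[32,41); WM=37
i=11 t=20 v=3: DROP (t<37-2); WM=40
i=12 t=41 v=7: → [40,49),[36,45); WM=40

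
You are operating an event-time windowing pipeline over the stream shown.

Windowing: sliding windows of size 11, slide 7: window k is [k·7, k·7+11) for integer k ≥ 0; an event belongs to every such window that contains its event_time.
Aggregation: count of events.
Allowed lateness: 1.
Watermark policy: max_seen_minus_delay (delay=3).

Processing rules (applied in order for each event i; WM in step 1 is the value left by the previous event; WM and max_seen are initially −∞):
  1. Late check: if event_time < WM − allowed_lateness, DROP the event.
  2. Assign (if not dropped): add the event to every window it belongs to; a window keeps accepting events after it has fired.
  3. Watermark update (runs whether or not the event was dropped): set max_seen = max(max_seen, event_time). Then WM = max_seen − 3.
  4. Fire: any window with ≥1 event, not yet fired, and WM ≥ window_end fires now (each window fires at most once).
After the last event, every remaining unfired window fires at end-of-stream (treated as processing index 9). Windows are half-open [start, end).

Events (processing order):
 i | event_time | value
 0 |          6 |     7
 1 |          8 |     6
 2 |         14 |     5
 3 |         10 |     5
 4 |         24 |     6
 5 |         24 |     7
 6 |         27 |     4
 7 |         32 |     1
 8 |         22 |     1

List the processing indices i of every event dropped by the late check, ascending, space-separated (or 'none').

i=0 t=6 v=7: → [0,11); WM=3
i=1 t=8 v=6: → [7,18),[0,11); WM=5
i=2 t=14 v=5: → [14,25),[7,18); WM=11; [0,11) fires=2
i=3 t=10 v=5: → [7,18),[0,11); WM=11
i=4 t=24 v=6: → [21,32),[14,25); WM=21; [7,18) fires=3
i=5 t=24 v=7: → [21,32),[14,25); WM=21
i=6 t=27 v=4: → [21,32); WM=24
i=7 t=32 v=1: → [28,39); WM=29; [14,25) fires=3
i=8 t=22 v=1: DROP (t<29-1); WM=29

8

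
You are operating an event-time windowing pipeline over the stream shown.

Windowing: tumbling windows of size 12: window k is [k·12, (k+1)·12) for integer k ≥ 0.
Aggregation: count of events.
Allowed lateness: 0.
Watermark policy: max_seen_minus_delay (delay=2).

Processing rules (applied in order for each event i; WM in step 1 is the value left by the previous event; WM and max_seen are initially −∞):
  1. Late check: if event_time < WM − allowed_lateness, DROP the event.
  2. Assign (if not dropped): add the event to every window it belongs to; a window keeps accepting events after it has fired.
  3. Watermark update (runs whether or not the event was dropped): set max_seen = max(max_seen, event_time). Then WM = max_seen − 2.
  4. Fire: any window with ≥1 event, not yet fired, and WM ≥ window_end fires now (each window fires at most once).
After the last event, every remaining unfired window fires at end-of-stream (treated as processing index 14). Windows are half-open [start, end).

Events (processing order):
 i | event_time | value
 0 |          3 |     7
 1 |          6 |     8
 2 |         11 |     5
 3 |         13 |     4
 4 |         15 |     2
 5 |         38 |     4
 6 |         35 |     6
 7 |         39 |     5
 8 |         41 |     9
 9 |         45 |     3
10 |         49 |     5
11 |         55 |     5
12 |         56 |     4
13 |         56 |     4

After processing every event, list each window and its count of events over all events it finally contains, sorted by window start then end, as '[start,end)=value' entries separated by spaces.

i=0 t=3 v=7: → [0,12); WM=1
i=1 t=6 v=8: → [0,12); WM=4
i=2 t=11 v=5: → [0,12); WM=9
i=3 t=13 v=4: → [12,24); WM=11
i=4 t=15 v=2: → [12,24); WM=13; [0,12) fires=3
i=5 t=38 v=4: → [36,48); WM=36; [12,24) fires=2
i=6 t=35 v=6: DROP (t<36-0); WM=36
i=7 t=39 v=5: → [36,48); WM=37
i=8 t=41 v=9: → [36,48); WM=39
i=9 t=45 v=3: → [36,48); WM=43
i=10 t=49 v=5: → [48,60); WM=47
i=11 t=55 v=5: → [48,60); WM=53; [36,48) fires=4
i=12 t=56 v=4: → [48,60); WM=54
i=13 t=56 v=4: → [48,60); WM=54

[0,12)=3 [12,24)=2 [36,48)=4 [48,60)=4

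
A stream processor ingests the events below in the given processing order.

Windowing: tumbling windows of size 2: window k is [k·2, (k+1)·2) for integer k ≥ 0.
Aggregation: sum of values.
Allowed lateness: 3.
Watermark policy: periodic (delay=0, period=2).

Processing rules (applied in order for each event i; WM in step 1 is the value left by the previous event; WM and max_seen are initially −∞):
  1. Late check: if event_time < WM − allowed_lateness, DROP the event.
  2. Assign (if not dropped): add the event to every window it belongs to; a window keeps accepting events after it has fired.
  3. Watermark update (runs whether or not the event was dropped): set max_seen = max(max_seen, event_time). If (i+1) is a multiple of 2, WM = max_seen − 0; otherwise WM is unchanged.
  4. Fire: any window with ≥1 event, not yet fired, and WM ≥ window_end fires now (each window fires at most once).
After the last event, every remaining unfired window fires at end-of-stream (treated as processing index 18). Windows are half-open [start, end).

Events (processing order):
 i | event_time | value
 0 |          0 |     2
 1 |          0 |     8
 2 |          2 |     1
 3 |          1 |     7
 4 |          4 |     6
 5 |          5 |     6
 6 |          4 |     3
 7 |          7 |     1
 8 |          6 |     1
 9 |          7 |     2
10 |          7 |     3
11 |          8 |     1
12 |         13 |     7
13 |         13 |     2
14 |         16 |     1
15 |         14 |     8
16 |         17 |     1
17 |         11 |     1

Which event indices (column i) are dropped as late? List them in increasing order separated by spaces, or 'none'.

17

i=0 t=0 v=2: → [0,2); WM=−∞
i=1 t=0 v=8: → [0,2); WM=0
i=2 t=2 v=1: → [2,4); WM=0
i=3 t=1 v=7: → [0,2); WM=2; [0,2) fires=17
i=4 t=4 v=6: → [4,6); WM=2
i=5 t=5 v=6: → [4,6); WM=5; [2,4) fires=1
i=6 t=4 v=3: → [4,6); WM=5
i=7 t=7 v=1: → [6,8); WM=7; [4,6) fires=15
i=8 t=6 v=1: → [6,8); WM=7
i=9 t=7 v=2: → [6,8); WM=7
i=10 t=7 v=3: → [6,8); WM=7
i=11 t=8 v=1: → [8,10); WM=8; [6,8) fires=7
i=12 t=13 v=7: → [12,14); WM=8
i=13 t=13 v=2: → [12,14); WM=13; [8,10) fires=1
i=14 t=16 v=1: → [16,18); WM=13
i=15 t=14 v=8: → [14,16); WM=16; [12,14) fires=9 [14,16) fires=8
i=16 t=17 v=1: → [16,18); WM=16
i=17 t=11 v=1: DROP (t<16-3); WM=17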